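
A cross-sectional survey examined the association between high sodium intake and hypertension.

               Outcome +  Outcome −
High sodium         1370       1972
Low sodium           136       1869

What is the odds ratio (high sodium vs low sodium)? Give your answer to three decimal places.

9.547

Cells: a = 1370, b = 1972, c = 136, d = 1869.
OR = (a·d)/(b·c) = (1370 × 1869) / (1972 × 136) = 2560530 / 268192 = 9.54738
The odds of hypertension are about 9.55 times as high in the high sodium group.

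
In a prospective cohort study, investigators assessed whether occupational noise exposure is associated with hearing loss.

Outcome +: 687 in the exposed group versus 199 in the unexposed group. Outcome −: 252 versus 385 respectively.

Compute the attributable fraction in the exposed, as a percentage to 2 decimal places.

53.43

From the description: a = 687, b = 252, c = 199, d = 385.
Risk in exposed = 687/939 = 0.73163; risk in unexposed = 199/584 = 0.34075.
RR = 0.73163/0.34075 = 2.14709
AR% = (RR − 1)/RR × 100 = (2.14709 − 1)/2.14709 × 100 = 53.4254%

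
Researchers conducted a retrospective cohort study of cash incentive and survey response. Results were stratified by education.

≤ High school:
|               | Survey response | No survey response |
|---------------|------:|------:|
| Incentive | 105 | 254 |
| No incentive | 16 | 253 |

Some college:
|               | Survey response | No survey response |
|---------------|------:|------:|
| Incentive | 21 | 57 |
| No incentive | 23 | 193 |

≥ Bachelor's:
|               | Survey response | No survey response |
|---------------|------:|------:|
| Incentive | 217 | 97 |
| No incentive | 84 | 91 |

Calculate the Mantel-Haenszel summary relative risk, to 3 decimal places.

RR_MH = Σ(aᵢ·n₀ᵢ/nᵢ) / Σ(cᵢ·n₁ᵢ/nᵢ), with n₁ᵢ = aᵢ+bᵢ (exposed), n₀ᵢ = cᵢ+dᵢ (unexposed), nᵢ = n₁ᵢ+n₀ᵢ.
Stratum 1 (≤ High school): n₁ = 359, n₀ = 269, n = 628; a·n₀/n = 105·269/628 = 44.9761; c·n₁/n = 16·359/628 = 9.1465
Stratum 2 (Some college): n₁ = 78, n₀ = 216, n = 294; a·n₀/n = 21·216/294 = 15.4286; c·n₁/n = 23·78/294 = 6.1020
Stratum 3 (≥ Bachelor's): n₁ = 314, n₀ = 175, n = 489; a·n₀/n = 217·175/489 = 77.6585; c·n₁/n = 84·314/489 = 53.9387
RR_MH = (44.9761 + 15.4286 + 77.6585) / (9.1465 + 6.1020 + 53.9387) = 138.0632 / 69.1872 = 1.99550

1.996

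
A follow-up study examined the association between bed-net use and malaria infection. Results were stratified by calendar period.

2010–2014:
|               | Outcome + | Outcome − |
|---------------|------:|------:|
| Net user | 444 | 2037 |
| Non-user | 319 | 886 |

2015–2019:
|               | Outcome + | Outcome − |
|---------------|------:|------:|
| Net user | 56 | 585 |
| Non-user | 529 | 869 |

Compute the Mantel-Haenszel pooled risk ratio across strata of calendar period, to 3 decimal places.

0.482

RR_MH = Σ(aᵢ·n₀ᵢ/nᵢ) / Σ(cᵢ·n₁ᵢ/nᵢ), with n₁ᵢ = aᵢ+bᵢ (exposed), n₀ᵢ = cᵢ+dᵢ (unexposed), nᵢ = n₁ᵢ+n₀ᵢ.
Stratum 1 (2010–2014): n₁ = 2481, n₀ = 1205, n = 3686; a·n₀/n = 444·1205/3686 = 145.1492; c·n₁/n = 319·2481/3686 = 214.7149
Stratum 2 (2015–2019): n₁ = 641, n₀ = 1398, n = 2039; a·n₀/n = 56·1398/2039 = 38.3953; c·n₁/n = 529·641/2039 = 166.3016
RR_MH = (145.1492 + 38.3953) / (214.7149 + 166.3016) = 183.5445 / 381.0165 = 0.48172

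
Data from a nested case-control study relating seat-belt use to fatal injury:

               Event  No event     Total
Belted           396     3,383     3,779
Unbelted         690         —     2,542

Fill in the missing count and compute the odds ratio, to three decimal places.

0.314

The missing cell is in the unexposed row: 2542 − 690 = 1852.
So a = 396, b = 3383, c = 690, d = 1852.
OR = (a·d)/(b·c) = (396 × 1852) / (3383 × 690) = 733392 / 2334270 = 0.31418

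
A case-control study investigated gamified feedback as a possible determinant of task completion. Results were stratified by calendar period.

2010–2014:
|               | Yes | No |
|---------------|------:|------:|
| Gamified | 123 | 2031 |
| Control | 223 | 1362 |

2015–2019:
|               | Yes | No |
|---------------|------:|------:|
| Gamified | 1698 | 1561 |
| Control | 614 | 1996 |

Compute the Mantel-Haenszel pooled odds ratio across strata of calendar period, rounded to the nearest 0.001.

2.188

OR_MH = Σ(aᵢdᵢ/nᵢ) / Σ(bᵢcᵢ/nᵢ), where nᵢ is the stratum total.
Stratum 1 (2010–2014): n = 3739; a·d/n = 123·1362/3739 = 44.8050; b·c/n = 2031·223/3739 = 121.1321
Stratum 2 (2015–2019): n = 5869; a·d/n = 1698·1996/5869 = 577.4762; b·c/n = 1561·614/5869 = 163.3079
OR_MH = (44.8050 + 577.4762) / (121.1321 + 163.3079) = 622.2813 / 284.4400 = 2.18774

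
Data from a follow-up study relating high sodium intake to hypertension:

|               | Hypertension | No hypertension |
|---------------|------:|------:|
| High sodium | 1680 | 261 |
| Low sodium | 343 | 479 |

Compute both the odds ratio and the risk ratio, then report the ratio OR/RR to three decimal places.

Cells: a = 1680, b = 261, c = 343, d = 479.
OR = (1680·479)/(261·343) = 804720/89523 = 8.98897
Risk in exposed = 1680/1941 = 0.86553; risk in unexposed = 343/822 = 0.41727; RR = 2.07425
OR/RR = 8.98897 / 2.07425 = 4.33360
The outcome is not rare, so the OR lies further from 1 than the RR.

4.334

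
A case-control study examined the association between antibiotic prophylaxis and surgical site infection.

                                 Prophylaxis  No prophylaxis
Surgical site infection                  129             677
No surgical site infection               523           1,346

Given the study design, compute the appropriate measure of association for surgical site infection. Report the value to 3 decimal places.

0.490

Reading the table with exposure as columns: a = 129 (Prophylaxis, case), b = 523 (Prophylaxis, non-case), c = 677 (No prophylaxis, case), d = 1346.
This is a case-control study: participants were sampled on outcome status, so risks in the source population cannot be estimated directly — relative risk is not valid here. The odds ratio is the appropriate measure.
OR = (a·d)/(b·c) = (129 × 1346) / (523 × 677) = 173634 / 354071 = 0.49039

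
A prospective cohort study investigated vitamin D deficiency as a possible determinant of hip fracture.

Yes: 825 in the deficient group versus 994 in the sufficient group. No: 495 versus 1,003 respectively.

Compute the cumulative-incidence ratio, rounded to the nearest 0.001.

1.256

From the description: a = 825, b = 495, c = 994, d = 1003.
Risk in exposed = 825/1320 = 0.62500; risk in unexposed = 994/1997 = 0.49775.
RR = 0.62500 / 0.49775 = 1.25566
The risk among the exposed is 1.26 times that among the unexposed.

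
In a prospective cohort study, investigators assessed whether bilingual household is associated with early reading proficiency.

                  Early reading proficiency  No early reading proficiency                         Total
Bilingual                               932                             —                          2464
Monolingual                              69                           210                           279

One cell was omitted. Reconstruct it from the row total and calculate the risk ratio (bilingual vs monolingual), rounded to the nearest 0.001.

The missing cell is in the exposed row: 2464 − 932 = 1532.
So a = 932, b = 1532, c = 69, d = 210.
RR = [a/(a+b)] / [c/(c+d)] = (932/2464) / (69/279) = 0.37825/0.24731 = 1.52943

1.529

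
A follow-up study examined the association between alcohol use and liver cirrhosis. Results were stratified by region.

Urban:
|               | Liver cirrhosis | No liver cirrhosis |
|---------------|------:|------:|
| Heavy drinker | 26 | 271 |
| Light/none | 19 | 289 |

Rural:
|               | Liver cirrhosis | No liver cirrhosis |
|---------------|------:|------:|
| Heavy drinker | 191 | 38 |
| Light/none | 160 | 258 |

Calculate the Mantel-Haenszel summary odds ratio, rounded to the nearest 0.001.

4.947

OR_MH = Σ(aᵢdᵢ/nᵢ) / Σ(bᵢcᵢ/nᵢ), where nᵢ is the stratum total.
Stratum 1 (Urban): n = 605; a·d/n = 26·289/605 = 12.4198; b·c/n = 271·19/605 = 8.5107
Stratum 2 (Rural): n = 647; a·d/n = 191·258/647 = 76.1638; b·c/n = 38·160/647 = 9.3972
OR_MH = (12.4198 + 76.1638) / (8.5107 + 9.3972) = 88.5837 / 17.9080 = 4.94661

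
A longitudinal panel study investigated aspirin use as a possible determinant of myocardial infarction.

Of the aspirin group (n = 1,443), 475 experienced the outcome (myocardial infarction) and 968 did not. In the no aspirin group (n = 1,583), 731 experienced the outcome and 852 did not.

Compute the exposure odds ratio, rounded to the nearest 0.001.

0.572

From the description: a = 475, b = 968, c = 731, d = 852.
OR = (a·d)/(b·c) = (475 × 852) / (968 × 731) = 404700 / 707608 = 0.57193
Exposure is associated with lower odds of myocardial infarction (OR = 0.57 < 1).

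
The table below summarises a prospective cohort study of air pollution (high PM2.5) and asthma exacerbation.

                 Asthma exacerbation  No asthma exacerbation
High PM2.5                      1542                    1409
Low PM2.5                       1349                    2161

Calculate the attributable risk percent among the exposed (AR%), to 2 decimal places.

Cells: a = 1542, b = 1409, c = 1349, d = 2161.
Risk in exposed = 1542/2951 = 0.52253; risk in unexposed = 1349/3510 = 0.38433.
RR = 0.52253/0.38433 = 1.35960
AR% = (RR − 1)/RR × 100 = (1.35960 − 1)/1.35960 × 100 = 26.4488%

26.45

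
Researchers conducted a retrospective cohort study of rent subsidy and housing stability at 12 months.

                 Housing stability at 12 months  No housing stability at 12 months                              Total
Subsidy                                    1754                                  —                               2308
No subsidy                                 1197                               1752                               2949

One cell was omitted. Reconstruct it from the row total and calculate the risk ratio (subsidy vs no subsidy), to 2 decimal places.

1.87

The missing cell is in the exposed row: 2308 − 1754 = 554.
So a = 1754, b = 554, c = 1197, d = 1752.
RR = [a/(a+b)] / [c/(c+d)] = (1754/2308) / (1197/2949) = 0.75997/0.40590 = 1.87230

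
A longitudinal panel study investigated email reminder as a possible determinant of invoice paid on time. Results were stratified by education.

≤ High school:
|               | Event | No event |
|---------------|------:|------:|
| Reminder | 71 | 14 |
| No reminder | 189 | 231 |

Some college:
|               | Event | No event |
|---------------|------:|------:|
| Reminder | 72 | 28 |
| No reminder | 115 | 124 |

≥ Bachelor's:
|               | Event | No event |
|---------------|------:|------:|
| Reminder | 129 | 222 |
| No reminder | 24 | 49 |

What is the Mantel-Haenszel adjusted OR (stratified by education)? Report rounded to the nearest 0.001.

OR_MH = Σ(aᵢdᵢ/nᵢ) / Σ(bᵢcᵢ/nᵢ), where nᵢ is the stratum total.
Stratum 1 (≤ High school): n = 505; a·d/n = 71·231/505 = 32.4772; b·c/n = 14·189/505 = 5.2396
Stratum 2 (Some college): n = 339; a·d/n = 72·124/339 = 26.3363; b·c/n = 28·115/339 = 9.4985
Stratum 3 (≥ Bachelor's): n = 424; a·d/n = 129·49/424 = 14.9080; b·c/n = 222·24/424 = 12.5660
OR_MH = (32.4772 + 26.3363 + 14.9080) / (5.2396 + 9.4985 + 12.5660) = 73.7215 / 27.3042 = 2.70001

2.700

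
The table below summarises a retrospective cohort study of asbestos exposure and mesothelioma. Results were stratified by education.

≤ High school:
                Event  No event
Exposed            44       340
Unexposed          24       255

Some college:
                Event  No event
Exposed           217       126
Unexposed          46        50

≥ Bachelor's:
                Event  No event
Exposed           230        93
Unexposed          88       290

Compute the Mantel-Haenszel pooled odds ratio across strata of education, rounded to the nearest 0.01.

OR_MH = Σ(aᵢdᵢ/nᵢ) / Σ(bᵢcᵢ/nᵢ), where nᵢ is the stratum total.
Stratum 1 (≤ High school): n = 663; a·d/n = 44·255/663 = 16.9231; b·c/n = 340·24/663 = 12.3077
Stratum 2 (Some college): n = 439; a·d/n = 217·50/439 = 24.7153; b·c/n = 126·46/439 = 13.2027
Stratum 3 (≥ Bachelor's): n = 701; a·d/n = 230·290/701 = 95.1498; b·c/n = 93·88/701 = 11.6748
OR_MH = (16.9231 + 24.7153 + 95.1498) / (12.3077 + 13.2027 + 11.6748) = 136.7881 / 37.1852 = 3.67857

3.68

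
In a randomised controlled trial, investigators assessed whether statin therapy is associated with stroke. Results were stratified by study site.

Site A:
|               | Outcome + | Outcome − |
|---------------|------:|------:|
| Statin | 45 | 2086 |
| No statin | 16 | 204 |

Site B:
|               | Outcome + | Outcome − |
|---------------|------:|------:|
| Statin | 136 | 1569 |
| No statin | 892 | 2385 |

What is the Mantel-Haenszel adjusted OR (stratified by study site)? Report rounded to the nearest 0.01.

0.23

OR_MH = Σ(aᵢdᵢ/nᵢ) / Σ(bᵢcᵢ/nᵢ), where nᵢ is the stratum total.
Stratum 1 (Site A): n = 2351; a·d/n = 45·204/2351 = 3.9047; b·c/n = 2086·16/2351 = 14.1965
Stratum 2 (Site B): n = 4982; a·d/n = 136·2385/4982 = 65.1064; b·c/n = 1569·892/4982 = 280.9209
OR_MH = (3.9047 + 65.1064) / (14.1965 + 280.9209) = 69.0111 / 295.1174 = 0.23384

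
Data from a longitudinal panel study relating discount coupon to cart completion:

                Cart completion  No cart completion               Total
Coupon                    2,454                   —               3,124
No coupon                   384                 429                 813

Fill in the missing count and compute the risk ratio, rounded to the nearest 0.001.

1.663

The missing cell is in the exposed row: 3124 − 2454 = 670.
So a = 2454, b = 670, c = 384, d = 429.
RR = [a/(a+b)] / [c/(c+d)] = (2454/3124) / (384/813) = 0.78553/0.47232 = 1.66312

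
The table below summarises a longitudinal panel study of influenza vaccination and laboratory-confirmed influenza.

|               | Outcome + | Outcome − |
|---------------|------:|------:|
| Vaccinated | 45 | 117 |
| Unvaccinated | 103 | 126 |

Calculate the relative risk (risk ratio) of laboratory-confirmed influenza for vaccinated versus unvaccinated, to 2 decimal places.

Cells: a = 45, b = 117, c = 103, d = 126.
Risk in exposed = 45/162 = 0.27778; risk in unexposed = 103/229 = 0.44978.
RR = 0.27778 / 0.44978 = 0.61758
The risk is 38% lower among the exposed than among the unexposed.

0.62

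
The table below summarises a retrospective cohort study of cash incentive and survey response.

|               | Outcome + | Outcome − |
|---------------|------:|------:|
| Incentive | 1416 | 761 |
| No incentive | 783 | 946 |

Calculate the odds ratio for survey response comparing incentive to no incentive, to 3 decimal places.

2.248

Cells: a = 1416, b = 761, c = 783, d = 946.
OR = (a·d)/(b·c) = (1416 × 946) / (761 × 783) = 1339536 / 595863 = 2.24806
The odds of survey response are about 2.25 times as high in the incentive group.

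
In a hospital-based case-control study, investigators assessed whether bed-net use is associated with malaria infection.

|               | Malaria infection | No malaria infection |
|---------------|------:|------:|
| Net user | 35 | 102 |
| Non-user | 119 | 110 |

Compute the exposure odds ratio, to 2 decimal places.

Cells: a = 35, b = 102, c = 119, d = 110.
OR = (a·d)/(b·c) = (35 × 110) / (102 × 119) = 3850 / 12138 = 0.31719
Exposure is associated with lower odds of malaria infection (OR = 0.32 < 1).

0.32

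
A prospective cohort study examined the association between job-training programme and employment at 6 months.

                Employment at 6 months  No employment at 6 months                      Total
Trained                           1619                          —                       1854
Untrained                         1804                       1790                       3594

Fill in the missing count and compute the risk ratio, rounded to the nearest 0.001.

The missing cell is in the exposed row: 1854 − 1619 = 235.
So a = 1619, b = 235, c = 1804, d = 1790.
RR = [a/(a+b)] / [c/(c+d)] = (1619/1854) / (1804/3594) = 0.87325/0.50195 = 1.73972

1.740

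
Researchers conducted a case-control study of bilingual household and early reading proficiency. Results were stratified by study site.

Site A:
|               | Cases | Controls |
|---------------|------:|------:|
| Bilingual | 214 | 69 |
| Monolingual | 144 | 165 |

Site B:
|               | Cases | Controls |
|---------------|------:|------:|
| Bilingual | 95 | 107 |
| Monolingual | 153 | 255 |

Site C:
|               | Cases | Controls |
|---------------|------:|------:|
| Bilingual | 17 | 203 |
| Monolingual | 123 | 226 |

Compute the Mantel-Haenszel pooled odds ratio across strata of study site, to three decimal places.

OR_MH = Σ(aᵢdᵢ/nᵢ) / Σ(bᵢcᵢ/nᵢ), where nᵢ is the stratum total.
Stratum 1 (Site A): n = 592; a·d/n = 214·165/592 = 59.6453; b·c/n = 69·144/592 = 16.7838
Stratum 2 (Site B): n = 610; a·d/n = 95·255/610 = 39.7131; b·c/n = 107·153/610 = 26.8377
Stratum 3 (Site C): n = 569; a·d/n = 17·226/569 = 6.7522; b·c/n = 203·123/569 = 43.8822
OR_MH = (59.6453 + 39.7131 + 6.7522) / (16.7838 + 26.8377 + 43.8822) = 106.1106 / 87.5037 = 1.21264

1.213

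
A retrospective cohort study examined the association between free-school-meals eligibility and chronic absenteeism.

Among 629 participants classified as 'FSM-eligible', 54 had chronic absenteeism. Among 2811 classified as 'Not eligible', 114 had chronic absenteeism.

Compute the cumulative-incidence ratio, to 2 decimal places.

From the description: a = 54, b = 575, c = 114, d = 2697.
Risk in exposed = 54/629 = 0.08585; risk in unexposed = 114/2811 = 0.04055.
RR = 0.08585 / 0.04055 = 2.11689
The risk among the exposed is 2.12 times that among the unexposed.

2.12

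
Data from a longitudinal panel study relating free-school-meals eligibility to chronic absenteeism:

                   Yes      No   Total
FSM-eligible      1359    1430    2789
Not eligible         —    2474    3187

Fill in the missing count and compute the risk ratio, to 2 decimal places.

2.18

The missing cell is in the unexposed row: 3187 − 2474 = 713.
So a = 1359, b = 1430, c = 713, d = 2474.
RR = [a/(a+b)] / [c/(c+d)] = (1359/2789) / (713/3187) = 0.48727/0.22372 = 2.17803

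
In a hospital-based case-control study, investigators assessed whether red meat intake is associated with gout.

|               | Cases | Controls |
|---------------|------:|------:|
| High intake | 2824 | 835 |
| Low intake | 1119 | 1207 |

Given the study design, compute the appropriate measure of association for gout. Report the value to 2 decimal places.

Cells: a = 2824, b = 835, c = 1119, d = 1207.
This is a hospital-based case-control study: participants were sampled on outcome status, so risks in the source population cannot be estimated directly — relative risk is not valid here. The odds ratio is the appropriate measure.
OR = (a·d)/(b·c) = (2824 × 1207) / (835 × 1119) = 3408568 / 934365 = 3.64800

3.65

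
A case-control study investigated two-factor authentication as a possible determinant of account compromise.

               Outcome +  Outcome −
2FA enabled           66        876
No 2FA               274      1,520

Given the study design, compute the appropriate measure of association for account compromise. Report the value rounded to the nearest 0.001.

0.418

Cells: a = 66, b = 876, c = 274, d = 1520.
This is a case-control study: participants were sampled on outcome status, so risks in the source population cannot be estimated directly — relative risk is not valid here. The odds ratio is the appropriate measure.
OR = (a·d)/(b·c) = (66 × 1520) / (876 × 274) = 100320 / 240024 = 0.41796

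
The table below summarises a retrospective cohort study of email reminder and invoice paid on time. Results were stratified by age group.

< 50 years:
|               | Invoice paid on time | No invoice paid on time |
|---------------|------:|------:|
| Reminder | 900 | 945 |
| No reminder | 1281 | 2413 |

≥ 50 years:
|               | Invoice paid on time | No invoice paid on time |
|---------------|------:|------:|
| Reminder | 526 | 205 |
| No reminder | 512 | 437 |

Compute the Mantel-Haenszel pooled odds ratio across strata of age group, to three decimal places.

1.882

OR_MH = Σ(aᵢdᵢ/nᵢ) / Σ(bᵢcᵢ/nᵢ), where nᵢ is the stratum total.
Stratum 1 (< 50 years): n = 5539; a·d/n = 900·2413/5539 = 392.0744; b·c/n = 945·1281/5539 = 218.5494
Stratum 2 (≥ 50 years): n = 1680; a·d/n = 526·437/1680 = 136.8226; b·c/n = 205·512/1680 = 62.4762
OR_MH = (392.0744 + 136.8226) / (218.5494 + 62.4762) = 528.8970 / 281.0256 = 1.88202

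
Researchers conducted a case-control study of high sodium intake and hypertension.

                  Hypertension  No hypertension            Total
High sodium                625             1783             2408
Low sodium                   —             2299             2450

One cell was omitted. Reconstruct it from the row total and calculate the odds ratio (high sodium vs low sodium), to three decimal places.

The missing cell is in the unexposed row: 2450 − 2299 = 151.
So a = 625, b = 1783, c = 151, d = 2299.
OR = (a·d)/(b·c) = (625 × 2299) / (1783 × 151) = 1436875 / 269233 = 5.33692

5.337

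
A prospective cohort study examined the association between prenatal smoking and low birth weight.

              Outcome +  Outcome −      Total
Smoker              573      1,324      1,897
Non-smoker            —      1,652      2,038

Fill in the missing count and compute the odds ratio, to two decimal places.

The missing cell is in the unexposed row: 2038 − 1652 = 386.
So a = 573, b = 1324, c = 386, d = 1652.
OR = (a·d)/(b·c) = (573 × 1652) / (1324 × 386) = 946596 / 511064 = 1.85221

1.85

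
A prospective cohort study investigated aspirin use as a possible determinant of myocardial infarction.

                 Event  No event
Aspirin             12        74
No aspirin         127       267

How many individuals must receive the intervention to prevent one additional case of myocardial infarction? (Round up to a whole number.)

6

Risk in treated group = 12/86 = 0.13953; risk in control = 127/394 = 0.32234.
Absolute risk reduction = 0.32234 − 0.13953 = 0.18280
NNT = 1 / ARR = 1 / 0.18280 = 5.470 → round up → 6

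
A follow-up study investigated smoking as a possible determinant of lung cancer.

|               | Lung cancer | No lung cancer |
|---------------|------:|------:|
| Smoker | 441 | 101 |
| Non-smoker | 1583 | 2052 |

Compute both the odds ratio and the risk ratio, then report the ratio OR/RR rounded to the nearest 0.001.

Cells: a = 441, b = 101, c = 1583, d = 2052.
OR = (441·2052)/(101·1583) = 904932/159883 = 5.65996
Risk in exposed = 441/542 = 0.81365; risk in unexposed = 1583/3635 = 0.43549; RR = 1.86837
OR/RR = 5.65996 / 1.86837 = 3.02936
The outcome is not rare, so the OR lies further from 1 than the RR.

3.029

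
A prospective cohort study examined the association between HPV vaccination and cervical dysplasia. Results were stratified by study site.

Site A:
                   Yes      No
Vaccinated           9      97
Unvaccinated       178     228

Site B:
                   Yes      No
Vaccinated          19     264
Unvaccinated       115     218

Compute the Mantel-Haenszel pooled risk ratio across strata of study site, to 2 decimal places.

RR_MH = Σ(aᵢ·n₀ᵢ/nᵢ) / Σ(cᵢ·n₁ᵢ/nᵢ), with n₁ᵢ = aᵢ+bᵢ (exposed), n₀ᵢ = cᵢ+dᵢ (unexposed), nᵢ = n₁ᵢ+n₀ᵢ.
Stratum 1 (Site A): n₁ = 106, n₀ = 406, n = 512; a·n₀/n = 9·406/512 = 7.1367; c·n₁/n = 178·106/512 = 36.8516
Stratum 2 (Site B): n₁ = 283, n₀ = 333, n = 616; a·n₀/n = 19·333/616 = 10.2711; c·n₁/n = 115·283/616 = 52.8328
RR_MH = (7.1367 + 10.2711) / (36.8516 + 52.8328) = 17.4078 / 89.6844 = 0.19410

0.19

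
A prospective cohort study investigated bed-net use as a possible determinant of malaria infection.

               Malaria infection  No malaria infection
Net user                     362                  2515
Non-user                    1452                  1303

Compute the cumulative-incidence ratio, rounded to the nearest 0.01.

0.24

Cells: a = 362, b = 2515, c = 1452, d = 1303.
Risk in exposed = 362/2877 = 0.12583; risk in unexposed = 1452/2755 = 0.52704.
RR = 0.12583 / 0.52704 = 0.23874
The risk is 76% lower among the exposed than among the unexposed.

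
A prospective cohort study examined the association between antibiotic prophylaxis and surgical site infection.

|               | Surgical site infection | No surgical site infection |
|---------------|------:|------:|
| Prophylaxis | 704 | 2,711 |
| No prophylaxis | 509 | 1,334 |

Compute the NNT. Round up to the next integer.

15

Risk in treated group = 704/3415 = 0.20615; risk in control = 509/1843 = 0.27618.
Absolute risk reduction = 0.27618 − 0.20615 = 0.07003
NNT = 1 / ARR = 1 / 0.07003 = 14.279 → round up → 15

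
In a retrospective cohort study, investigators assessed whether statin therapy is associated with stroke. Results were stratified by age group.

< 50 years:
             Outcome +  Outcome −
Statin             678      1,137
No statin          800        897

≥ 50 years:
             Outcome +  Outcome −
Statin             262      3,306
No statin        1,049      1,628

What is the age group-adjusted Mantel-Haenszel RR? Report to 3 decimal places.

RR_MH = Σ(aᵢ·n₀ᵢ/nᵢ) / Σ(cᵢ·n₁ᵢ/nᵢ), with n₁ᵢ = aᵢ+bᵢ (exposed), n₀ᵢ = cᵢ+dᵢ (unexposed), nᵢ = n₁ᵢ+n₀ᵢ.
Stratum 1 (< 50 years): n₁ = 1815, n₀ = 1697, n = 3512; a·n₀/n = 678·1697/3512 = 327.6099; c·n₁/n = 800·1815/3512 = 413.4396
Stratum 2 (≥ 50 years): n₁ = 3568, n₀ = 2677, n = 6245; a·n₀/n = 262·2677/6245 = 112.3097; c·n₁/n = 1049·3568/6245 = 599.3326
RR_MH = (327.6099 + 112.3097) / (413.4396 + 599.3326) = 439.9196 / 1012.7722 = 0.43437

0.434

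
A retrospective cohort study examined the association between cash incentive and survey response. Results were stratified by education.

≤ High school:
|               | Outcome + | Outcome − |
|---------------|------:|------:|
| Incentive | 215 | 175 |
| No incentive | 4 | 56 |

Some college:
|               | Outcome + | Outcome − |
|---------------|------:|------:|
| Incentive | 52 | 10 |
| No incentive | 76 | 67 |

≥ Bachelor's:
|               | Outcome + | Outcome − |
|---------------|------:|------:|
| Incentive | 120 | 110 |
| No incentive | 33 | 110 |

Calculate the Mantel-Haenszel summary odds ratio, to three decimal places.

5.278

OR_MH = Σ(aᵢdᵢ/nᵢ) / Σ(bᵢcᵢ/nᵢ), where nᵢ is the stratum total.
Stratum 1 (≤ High school): n = 450; a·d/n = 215·56/450 = 26.7556; b·c/n = 175·4/450 = 1.5556
Stratum 2 (Some college): n = 205; a·d/n = 52·67/205 = 16.9951; b·c/n = 10·76/205 = 3.7073
Stratum 3 (≥ Bachelor's): n = 373; a·d/n = 120·110/373 = 35.3887; b·c/n = 110·33/373 = 9.7319
OR_MH = (26.7556 + 16.9951 + 35.3887) / (1.5556 + 3.7073 + 9.7319) = 79.1394 / 14.9948 = 5.27780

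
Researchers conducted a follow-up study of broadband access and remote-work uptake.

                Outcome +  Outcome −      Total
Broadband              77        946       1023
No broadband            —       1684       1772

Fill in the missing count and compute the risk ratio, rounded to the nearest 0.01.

1.52

The missing cell is in the unexposed row: 1772 − 1684 = 88.
So a = 77, b = 946, c = 88, d = 1684.
RR = [a/(a+b)] / [c/(c+d)] = (77/1023) / (88/1772) = 0.07527/0.04966 = 1.51564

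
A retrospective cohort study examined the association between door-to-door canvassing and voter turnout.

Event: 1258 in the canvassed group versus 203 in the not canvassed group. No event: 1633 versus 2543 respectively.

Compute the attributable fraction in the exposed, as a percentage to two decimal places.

From the description: a = 1258, b = 1633, c = 203, d = 2543.
Risk in exposed = 1258/2891 = 0.43514; risk in unexposed = 203/2746 = 0.07393.
RR = 0.43514/0.07393 = 5.88623
AR% = (RR − 1)/RR × 100 = (5.88623 − 1)/5.88623 × 100 = 83.0112%

83.01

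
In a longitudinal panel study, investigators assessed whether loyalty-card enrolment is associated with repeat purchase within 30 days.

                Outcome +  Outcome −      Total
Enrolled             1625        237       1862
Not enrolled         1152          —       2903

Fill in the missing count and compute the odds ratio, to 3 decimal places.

10.422

The missing cell is in the unexposed row: 2903 − 1152 = 1751.
So a = 1625, b = 237, c = 1152, d = 1751.
OR = (a·d)/(b·c) = (1625 × 1751) / (237 × 1152) = 2845375 / 273024 = 10.42170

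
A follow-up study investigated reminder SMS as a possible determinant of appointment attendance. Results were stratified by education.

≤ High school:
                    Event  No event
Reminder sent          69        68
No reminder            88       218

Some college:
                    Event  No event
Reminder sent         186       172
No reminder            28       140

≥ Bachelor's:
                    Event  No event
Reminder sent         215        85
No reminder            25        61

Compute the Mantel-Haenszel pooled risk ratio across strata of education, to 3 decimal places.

2.359

RR_MH = Σ(aᵢ·n₀ᵢ/nᵢ) / Σ(cᵢ·n₁ᵢ/nᵢ), with n₁ᵢ = aᵢ+bᵢ (exposed), n₀ᵢ = cᵢ+dᵢ (unexposed), nᵢ = n₁ᵢ+n₀ᵢ.
Stratum 1 (≤ High school): n₁ = 137, n₀ = 306, n = 443; a·n₀/n = 69·306/443 = 47.6614; c·n₁/n = 88·137/443 = 27.2144
Stratum 2 (Some college): n₁ = 358, n₀ = 168, n = 526; a·n₀/n = 186·168/526 = 59.4068; c·n₁/n = 28·358/526 = 19.0570
Stratum 3 (≥ Bachelor's): n₁ = 300, n₀ = 86, n = 386; a·n₀/n = 215·86/386 = 47.9016; c·n₁/n = 25·300/386 = 19.4301
RR_MH = (47.6614 + 59.4068 + 47.9016) / (27.2144 + 19.0570 + 19.4301) = 154.9698 / 65.7015 = 2.35869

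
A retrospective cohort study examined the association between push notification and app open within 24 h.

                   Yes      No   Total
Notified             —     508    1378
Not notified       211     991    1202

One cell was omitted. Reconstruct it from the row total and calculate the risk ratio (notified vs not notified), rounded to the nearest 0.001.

3.597

The missing cell is in the exposed row: 1378 − 508 = 870.
So a = 870, b = 508, c = 211, d = 991.
RR = [a/(a+b)] / [c/(c+d)] = (870/1378) / (211/1202) = 0.63135/0.17554 = 3.59660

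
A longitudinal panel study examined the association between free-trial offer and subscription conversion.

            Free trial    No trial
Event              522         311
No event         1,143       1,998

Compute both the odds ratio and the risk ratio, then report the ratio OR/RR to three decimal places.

1.260

Reading the table with exposure as columns: a = 522 (Free trial, case), b = 1143 (Free trial, non-case), c = 311 (No trial, case), d = 1998.
OR = (522·1998)/(1143·311) = 1042956/355473 = 2.93399
Risk in exposed = 522/1665 = 0.31351; risk in unexposed = 311/2309 = 0.13469; RR = 2.32766
OR/RR = 2.93399 / 2.32766 = 1.26049
The outcome is not rare, so the OR lies further from 1 than the RR.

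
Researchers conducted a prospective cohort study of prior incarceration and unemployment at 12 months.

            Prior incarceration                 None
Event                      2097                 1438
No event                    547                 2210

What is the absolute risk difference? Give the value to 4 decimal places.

0.3989

Reading the table with exposure as columns: a = 2097 (Prior incarceration, case), b = 547 (Prior incarceration, non-case), c = 1438 (None, case), d = 2210.
Risk in exposed = 2097/2644 = 0.793116; risk in unexposed = 1438/3648 = 0.394189.
Risk difference = 0.793116 − 0.394189 = 0.398928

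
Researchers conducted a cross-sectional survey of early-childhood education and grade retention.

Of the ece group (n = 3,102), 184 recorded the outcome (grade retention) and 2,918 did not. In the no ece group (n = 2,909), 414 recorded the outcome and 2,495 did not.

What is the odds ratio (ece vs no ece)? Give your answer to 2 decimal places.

From the description: a = 184, b = 2918, c = 414, d = 2495.
OR = (a·d)/(b·c) = (184 × 2495) / (2918 × 414) = 459080 / 1208052 = 0.38002
Exposure is associated with lower odds of grade retention (OR = 0.38 < 1).

0.38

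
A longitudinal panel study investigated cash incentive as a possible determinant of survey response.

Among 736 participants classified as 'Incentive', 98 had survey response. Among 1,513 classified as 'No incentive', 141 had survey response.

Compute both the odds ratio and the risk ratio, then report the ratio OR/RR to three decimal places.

From the description: a = 98, b = 638, c = 141, d = 1372.
OR = (98·1372)/(638·141) = 134456/89958 = 1.49465
Risk in exposed = 98/736 = 0.13315; risk in unexposed = 141/1513 = 0.09319; RR = 1.42879
OR/RR = 1.49465 / 1.42879 = 1.04610
The outcome is not rare, so the OR lies further from 1 than the RR.

1.046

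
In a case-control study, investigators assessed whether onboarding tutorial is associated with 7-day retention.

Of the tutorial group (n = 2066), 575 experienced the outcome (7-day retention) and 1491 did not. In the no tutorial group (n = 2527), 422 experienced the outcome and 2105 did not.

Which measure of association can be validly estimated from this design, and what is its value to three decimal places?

1.924

From the description: a = 575, b = 1491, c = 422, d = 2105.
This is a case-control study: participants were sampled on outcome status, so risks in the source population cannot be estimated directly — relative risk is not valid here. The odds ratio is the appropriate measure.
OR = (a·d)/(b·c) = (575 × 2105) / (1491 × 422) = 1210375 / 629202 = 1.92367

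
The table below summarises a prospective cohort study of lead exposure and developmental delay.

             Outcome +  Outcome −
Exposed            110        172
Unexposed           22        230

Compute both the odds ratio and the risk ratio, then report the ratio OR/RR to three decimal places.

1.496

Cells: a = 110, b = 172, c = 22, d = 230.
OR = (110·230)/(172·22) = 25300/3784 = 6.68605
Risk in exposed = 110/282 = 0.39007; risk in unexposed = 22/252 = 0.08730; RR = 4.46809
OR/RR = 6.68605 / 4.46809 = 1.49640
The outcome is not rare, so the OR lies further from 1 than the RR.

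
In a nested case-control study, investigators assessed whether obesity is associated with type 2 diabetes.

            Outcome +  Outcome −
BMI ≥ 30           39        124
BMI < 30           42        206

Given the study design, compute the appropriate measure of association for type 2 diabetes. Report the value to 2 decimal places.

Cells: a = 39, b = 124, c = 42, d = 206.
This is a nested case-control study: participants were sampled on outcome status, so risks in the source population cannot be estimated directly — relative risk is not valid here. The odds ratio is the appropriate measure.
OR = (a·d)/(b·c) = (39 × 206) / (124 × 42) = 8034 / 5208 = 1.54263

1.54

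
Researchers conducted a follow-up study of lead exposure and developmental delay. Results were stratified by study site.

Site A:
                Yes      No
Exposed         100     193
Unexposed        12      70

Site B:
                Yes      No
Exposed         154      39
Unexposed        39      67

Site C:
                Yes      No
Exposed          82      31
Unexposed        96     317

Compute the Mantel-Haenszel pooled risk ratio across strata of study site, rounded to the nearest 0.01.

2.55

RR_MH = Σ(aᵢ·n₀ᵢ/nᵢ) / Σ(cᵢ·n₁ᵢ/nᵢ), with n₁ᵢ = aᵢ+bᵢ (exposed), n₀ᵢ = cᵢ+dᵢ (unexposed), nᵢ = n₁ᵢ+n₀ᵢ.
Stratum 1 (Site A): n₁ = 293, n₀ = 82, n = 375; a·n₀/n = 100·82/375 = 21.8667; c·n₁/n = 12·293/375 = 9.3760
Stratum 2 (Site B): n₁ = 193, n₀ = 106, n = 299; a·n₀/n = 154·106/299 = 54.5953; c·n₁/n = 39·193/299 = 25.1739
Stratum 3 (Site C): n₁ = 113, n₀ = 413, n = 526; a·n₀/n = 82·413/526 = 64.3840; c·n₁/n = 96·113/526 = 20.6236
RR_MH = (21.8667 + 54.5953 + 64.3840) / (9.3760 + 25.1739 + 20.6236) = 140.8460 / 55.1735 = 2.55278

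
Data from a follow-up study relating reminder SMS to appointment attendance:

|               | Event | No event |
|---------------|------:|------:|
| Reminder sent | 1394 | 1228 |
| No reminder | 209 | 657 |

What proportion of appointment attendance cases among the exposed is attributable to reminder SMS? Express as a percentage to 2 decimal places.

54.61

Cells: a = 1394, b = 1228, c = 209, d = 657.
Risk in exposed = 1394/2622 = 0.53166; risk in unexposed = 209/866 = 0.24134.
RR = 0.53166/0.24134 = 2.20294
AR% = (RR − 1)/RR × 100 = (2.20294 − 1)/2.20294 × 100 = 54.6060%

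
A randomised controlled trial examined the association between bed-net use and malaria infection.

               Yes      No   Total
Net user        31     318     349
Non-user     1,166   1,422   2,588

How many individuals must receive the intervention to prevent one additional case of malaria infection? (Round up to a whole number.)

Risk in treated group = 31/349 = 0.08883; risk in control = 1166/2588 = 0.45054.
Absolute risk reduction = 0.45054 − 0.08883 = 0.36172
NNT = 1 / ARR = 1 / 0.36172 = 2.765 → round up → 3

3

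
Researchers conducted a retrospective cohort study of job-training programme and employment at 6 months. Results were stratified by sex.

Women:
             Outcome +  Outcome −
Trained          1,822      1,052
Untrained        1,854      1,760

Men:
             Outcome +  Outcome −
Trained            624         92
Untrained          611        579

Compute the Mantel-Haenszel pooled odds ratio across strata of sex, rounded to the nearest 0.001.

OR_MH = Σ(aᵢdᵢ/nᵢ) / Σ(bᵢcᵢ/nᵢ), where nᵢ is the stratum total.
Stratum 1 (Women): n = 6488; a·d/n = 1822·1760/6488 = 494.2540; b·c/n = 1052·1854/6488 = 300.6178
Stratum 2 (Men): n = 1906; a·d/n = 624·579/1906 = 189.5572; b·c/n = 92·611/1906 = 29.4921
OR_MH = (494.2540 + 189.5572) / (300.6178 + 29.4921) = 683.8112 / 330.1099 = 2.07147

2.071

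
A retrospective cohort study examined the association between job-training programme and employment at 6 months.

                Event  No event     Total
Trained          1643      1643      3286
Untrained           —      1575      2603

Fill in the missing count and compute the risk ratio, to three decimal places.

The missing cell is in the unexposed row: 2603 − 1575 = 1028.
So a = 1643, b = 1643, c = 1028, d = 1575.
RR = [a/(a+b)] / [c/(c+d)] = (1643/3286) / (1028/2603) = 0.50000/0.39493 = 1.26605

1.266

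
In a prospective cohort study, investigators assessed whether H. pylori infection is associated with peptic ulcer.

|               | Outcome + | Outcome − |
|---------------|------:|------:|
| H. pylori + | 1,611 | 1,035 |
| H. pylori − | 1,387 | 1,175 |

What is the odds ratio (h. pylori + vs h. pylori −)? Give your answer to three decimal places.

Cells: a = 1611, b = 1035, c = 1387, d = 1175.
OR = (a·d)/(b·c) = (1611 × 1175) / (1035 × 1387) = 1892925 / 1435545 = 1.31861
The odds of peptic ulcer are about 1.32 times as high in the h. pylori + group.

1.319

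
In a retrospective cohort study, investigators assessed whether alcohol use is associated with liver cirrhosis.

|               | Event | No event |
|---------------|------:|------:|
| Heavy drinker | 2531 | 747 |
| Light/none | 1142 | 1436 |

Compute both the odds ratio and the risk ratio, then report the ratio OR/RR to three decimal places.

Cells: a = 2531, b = 747, c = 1142, d = 1436.
OR = (2531·1436)/(747·1142) = 3634516/853074 = 4.26049
Risk in exposed = 2531/3278 = 0.77212; risk in unexposed = 1142/2578 = 0.44298; RR = 1.74301
OR/RR = 4.26049 / 1.74301 = 2.44433
The outcome is not rare, so the OR lies further from 1 than the RR.

2.444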